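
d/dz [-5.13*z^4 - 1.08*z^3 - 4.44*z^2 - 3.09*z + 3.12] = -20.52*z^3 - 3.24*z^2 - 8.88*z - 3.09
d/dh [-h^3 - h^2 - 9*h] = -3*h^2 - 2*h - 9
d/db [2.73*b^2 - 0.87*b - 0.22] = 5.46*b - 0.87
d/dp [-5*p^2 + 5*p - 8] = 5 - 10*p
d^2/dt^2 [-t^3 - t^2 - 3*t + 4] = -6*t - 2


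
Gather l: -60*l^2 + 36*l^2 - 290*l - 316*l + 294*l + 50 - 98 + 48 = -24*l^2 - 312*l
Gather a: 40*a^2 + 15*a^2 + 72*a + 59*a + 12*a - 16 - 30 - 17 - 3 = 55*a^2 + 143*a - 66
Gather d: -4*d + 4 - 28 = -4*d - 24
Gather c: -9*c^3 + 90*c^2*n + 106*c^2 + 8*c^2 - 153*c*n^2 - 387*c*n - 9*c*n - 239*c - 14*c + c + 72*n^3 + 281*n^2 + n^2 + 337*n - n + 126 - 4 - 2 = -9*c^3 + c^2*(90*n + 114) + c*(-153*n^2 - 396*n - 252) + 72*n^3 + 282*n^2 + 336*n + 120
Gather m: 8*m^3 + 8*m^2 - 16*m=8*m^3 + 8*m^2 - 16*m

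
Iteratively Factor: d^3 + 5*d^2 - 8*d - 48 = (d - 3)*(d^2 + 8*d + 16) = (d - 3)*(d + 4)*(d + 4)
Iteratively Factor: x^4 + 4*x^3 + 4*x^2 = (x)*(x^3 + 4*x^2 + 4*x) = x^2*(x^2 + 4*x + 4) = x^2*(x + 2)*(x + 2)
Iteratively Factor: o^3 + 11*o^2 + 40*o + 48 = (o + 3)*(o^2 + 8*o + 16) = (o + 3)*(o + 4)*(o + 4)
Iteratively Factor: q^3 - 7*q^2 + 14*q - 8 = (q - 4)*(q^2 - 3*q + 2) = (q - 4)*(q - 1)*(q - 2)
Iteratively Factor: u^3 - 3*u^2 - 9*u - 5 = (u - 5)*(u^2 + 2*u + 1) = (u - 5)*(u + 1)*(u + 1)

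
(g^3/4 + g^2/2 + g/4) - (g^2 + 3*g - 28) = g^3/4 - g^2/2 - 11*g/4 + 28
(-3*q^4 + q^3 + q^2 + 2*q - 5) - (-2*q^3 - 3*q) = -3*q^4 + 3*q^3 + q^2 + 5*q - 5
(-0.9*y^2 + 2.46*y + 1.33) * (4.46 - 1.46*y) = 1.314*y^3 - 7.6056*y^2 + 9.0298*y + 5.9318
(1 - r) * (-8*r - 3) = 8*r^2 - 5*r - 3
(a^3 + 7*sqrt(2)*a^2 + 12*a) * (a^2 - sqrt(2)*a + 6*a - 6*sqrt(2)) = a^5 + 6*a^4 + 6*sqrt(2)*a^4 - 2*a^3 + 36*sqrt(2)*a^3 - 12*sqrt(2)*a^2 - 12*a^2 - 72*sqrt(2)*a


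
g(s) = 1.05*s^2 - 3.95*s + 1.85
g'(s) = 2.1*s - 3.95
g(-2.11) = 14.86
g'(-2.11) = -8.38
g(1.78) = -1.85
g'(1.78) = -0.21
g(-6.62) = 74.01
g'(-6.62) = -17.85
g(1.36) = -1.58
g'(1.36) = -1.09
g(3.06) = -0.41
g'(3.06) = 2.48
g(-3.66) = 30.37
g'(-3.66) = -11.64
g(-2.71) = 20.27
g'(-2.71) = -9.64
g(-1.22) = 8.23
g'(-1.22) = -6.51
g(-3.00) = 23.15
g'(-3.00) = -10.25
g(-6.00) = 63.35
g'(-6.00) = -16.55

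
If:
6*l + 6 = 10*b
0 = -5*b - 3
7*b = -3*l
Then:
No Solution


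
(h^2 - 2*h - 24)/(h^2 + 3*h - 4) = (h - 6)/(h - 1)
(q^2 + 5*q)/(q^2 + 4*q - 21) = q*(q + 5)/(q^2 + 4*q - 21)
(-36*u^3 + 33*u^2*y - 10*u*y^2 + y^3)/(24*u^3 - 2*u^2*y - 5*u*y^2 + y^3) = (-3*u + y)/(2*u + y)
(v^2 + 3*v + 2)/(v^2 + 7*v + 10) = (v + 1)/(v + 5)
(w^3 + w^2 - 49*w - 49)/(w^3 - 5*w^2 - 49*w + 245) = (w + 1)/(w - 5)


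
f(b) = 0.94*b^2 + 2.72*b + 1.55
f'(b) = 1.88*b + 2.72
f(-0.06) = 1.39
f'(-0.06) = 2.61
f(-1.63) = -0.39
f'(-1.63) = -0.34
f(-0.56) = 0.32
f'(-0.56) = 1.67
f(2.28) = 12.64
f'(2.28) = 7.01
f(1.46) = 7.52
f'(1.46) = 5.46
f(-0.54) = 0.36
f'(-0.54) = 1.70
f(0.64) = 3.68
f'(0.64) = 3.92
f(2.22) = 12.22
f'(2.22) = 6.89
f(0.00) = 1.55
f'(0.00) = 2.72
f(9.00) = 102.17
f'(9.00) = 19.64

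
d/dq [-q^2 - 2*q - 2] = -2*q - 2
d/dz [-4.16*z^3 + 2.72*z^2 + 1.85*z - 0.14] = -12.48*z^2 + 5.44*z + 1.85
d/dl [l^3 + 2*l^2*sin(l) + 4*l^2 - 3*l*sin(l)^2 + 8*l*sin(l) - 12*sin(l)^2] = 2*l^2*cos(l) + 3*l^2 + 4*l*sin(l) - 3*l*sin(2*l) + 8*l*cos(l) + 8*l - 3*sin(l)^2 + 8*sin(l) - 12*sin(2*l)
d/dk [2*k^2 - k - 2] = 4*k - 1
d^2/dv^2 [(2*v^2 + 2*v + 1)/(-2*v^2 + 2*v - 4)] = (-4*v^3 + 9*v^2 + 15*v - 11)/(v^6 - 3*v^5 + 9*v^4 - 13*v^3 + 18*v^2 - 12*v + 8)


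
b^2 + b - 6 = (b - 2)*(b + 3)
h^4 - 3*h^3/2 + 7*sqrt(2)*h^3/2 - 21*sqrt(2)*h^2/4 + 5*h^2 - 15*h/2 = h*(h - 3/2)*(h + sqrt(2))*(h + 5*sqrt(2)/2)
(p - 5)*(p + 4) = p^2 - p - 20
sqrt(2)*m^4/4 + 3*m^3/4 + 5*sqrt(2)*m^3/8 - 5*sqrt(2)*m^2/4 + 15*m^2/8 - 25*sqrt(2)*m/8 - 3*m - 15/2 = (m/2 + sqrt(2))*(m + 5/2)*(m - 3*sqrt(2)/2)*(sqrt(2)*m/2 + 1)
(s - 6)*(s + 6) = s^2 - 36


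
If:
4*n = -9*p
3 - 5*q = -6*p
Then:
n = 9/8 - 15*q/8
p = 5*q/6 - 1/2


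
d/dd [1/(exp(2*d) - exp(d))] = (1 - 2*exp(d))*exp(-d)/(1 - exp(d))^2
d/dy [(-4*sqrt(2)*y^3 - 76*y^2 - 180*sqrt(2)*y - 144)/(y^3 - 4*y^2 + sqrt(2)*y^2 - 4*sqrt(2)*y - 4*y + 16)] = 4*((-3*sqrt(2)*y^2 - 38*y - 45*sqrt(2))*(y^3 - 4*y^2 + sqrt(2)*y^2 - 4*sqrt(2)*y - 4*y + 16) - (sqrt(2)*y^3 + 19*y^2 + 45*sqrt(2)*y + 36)*(-3*y^2 - 2*sqrt(2)*y + 8*y + 4 + 4*sqrt(2)))/(y^3 - 4*y^2 + sqrt(2)*y^2 - 4*sqrt(2)*y - 4*y + 16)^2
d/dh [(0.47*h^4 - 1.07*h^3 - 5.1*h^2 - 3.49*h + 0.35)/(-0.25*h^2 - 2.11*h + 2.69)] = (-0.235*h^5 - 2.7076*h^4 + 9.5726*h^3 + 1.2536*h^2 - 27.263*h - 8.6496)/(0.0625*h^4 + 1.055*h^3 + 3.1071*h^2 - 11.3518*h + 7.2361)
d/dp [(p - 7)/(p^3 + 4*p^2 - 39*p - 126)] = (p^3 + 4*p^2 - 39*p - (p - 7)*(3*p^2 + 8*p - 39) - 126)/(p^3 + 4*p^2 - 39*p - 126)^2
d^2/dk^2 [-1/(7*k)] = -2/(7*k^3)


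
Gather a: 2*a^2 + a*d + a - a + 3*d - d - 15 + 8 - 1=2*a^2 + a*d + 2*d - 8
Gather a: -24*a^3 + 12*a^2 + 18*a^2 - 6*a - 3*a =-24*a^3 + 30*a^2 - 9*a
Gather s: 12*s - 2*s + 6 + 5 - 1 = 10*s + 10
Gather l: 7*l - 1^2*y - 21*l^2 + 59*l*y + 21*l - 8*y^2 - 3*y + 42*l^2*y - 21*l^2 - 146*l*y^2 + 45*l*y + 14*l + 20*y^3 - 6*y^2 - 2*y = l^2*(42*y - 42) + l*(-146*y^2 + 104*y + 42) + 20*y^3 - 14*y^2 - 6*y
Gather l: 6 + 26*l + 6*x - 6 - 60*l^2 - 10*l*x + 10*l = -60*l^2 + l*(36 - 10*x) + 6*x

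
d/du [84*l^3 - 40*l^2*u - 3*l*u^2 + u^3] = -40*l^2 - 6*l*u + 3*u^2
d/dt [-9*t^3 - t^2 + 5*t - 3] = -27*t^2 - 2*t + 5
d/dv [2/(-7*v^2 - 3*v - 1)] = 2*(14*v + 3)/(7*v^2 + 3*v + 1)^2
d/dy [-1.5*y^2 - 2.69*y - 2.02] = -3.0*y - 2.69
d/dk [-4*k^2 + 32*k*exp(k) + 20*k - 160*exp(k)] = 32*k*exp(k) - 8*k - 128*exp(k) + 20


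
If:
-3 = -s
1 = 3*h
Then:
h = 1/3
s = 3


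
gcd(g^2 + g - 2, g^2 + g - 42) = 1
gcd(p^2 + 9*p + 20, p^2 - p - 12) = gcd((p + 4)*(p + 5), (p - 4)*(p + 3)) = 1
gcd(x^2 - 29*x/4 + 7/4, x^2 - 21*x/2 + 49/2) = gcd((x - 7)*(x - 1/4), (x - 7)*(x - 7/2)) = x - 7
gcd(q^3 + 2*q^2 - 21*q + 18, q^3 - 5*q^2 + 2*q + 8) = 1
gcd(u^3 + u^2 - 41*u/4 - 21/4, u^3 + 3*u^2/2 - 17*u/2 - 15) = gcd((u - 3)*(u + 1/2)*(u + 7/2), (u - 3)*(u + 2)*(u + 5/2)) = u - 3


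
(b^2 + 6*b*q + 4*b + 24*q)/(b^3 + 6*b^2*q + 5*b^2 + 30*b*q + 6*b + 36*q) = (b + 4)/(b^2 + 5*b + 6)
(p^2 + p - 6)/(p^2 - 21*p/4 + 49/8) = 8*(p^2 + p - 6)/(8*p^2 - 42*p + 49)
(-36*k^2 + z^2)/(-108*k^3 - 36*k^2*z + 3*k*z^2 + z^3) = 1/(3*k + z)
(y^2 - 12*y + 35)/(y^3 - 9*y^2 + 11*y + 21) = (y - 5)/(y^2 - 2*y - 3)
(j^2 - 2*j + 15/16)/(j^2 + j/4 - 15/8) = (4*j - 3)/(2*(2*j + 3))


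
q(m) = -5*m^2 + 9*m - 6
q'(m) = 9 - 10*m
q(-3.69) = -107.29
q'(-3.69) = 45.90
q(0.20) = -4.40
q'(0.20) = 7.00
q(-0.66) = -14.12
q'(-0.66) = 15.60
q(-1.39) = -28.17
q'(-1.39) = 22.90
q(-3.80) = -112.40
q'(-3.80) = 47.00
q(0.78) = -2.02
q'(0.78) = 1.20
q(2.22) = -10.66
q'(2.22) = -13.20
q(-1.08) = -21.55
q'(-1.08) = 19.80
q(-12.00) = -834.00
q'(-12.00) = 129.00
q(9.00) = -330.00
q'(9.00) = -81.00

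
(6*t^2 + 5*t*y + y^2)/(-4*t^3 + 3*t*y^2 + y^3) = (3*t + y)/(-2*t^2 + t*y + y^2)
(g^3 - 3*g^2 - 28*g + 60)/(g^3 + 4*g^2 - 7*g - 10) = (g - 6)/(g + 1)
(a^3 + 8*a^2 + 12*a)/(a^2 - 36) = a*(a + 2)/(a - 6)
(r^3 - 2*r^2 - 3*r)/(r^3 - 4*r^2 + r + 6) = r/(r - 2)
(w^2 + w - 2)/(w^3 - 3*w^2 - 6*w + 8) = 1/(w - 4)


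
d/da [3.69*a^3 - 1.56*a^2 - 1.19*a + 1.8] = 11.07*a^2 - 3.12*a - 1.19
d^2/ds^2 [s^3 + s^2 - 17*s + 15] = 6*s + 2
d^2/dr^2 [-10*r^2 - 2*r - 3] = -20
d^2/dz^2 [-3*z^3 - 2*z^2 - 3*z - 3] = -18*z - 4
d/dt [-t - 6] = -1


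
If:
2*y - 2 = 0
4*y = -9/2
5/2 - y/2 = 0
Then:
No Solution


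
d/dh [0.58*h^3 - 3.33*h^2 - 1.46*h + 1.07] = 1.74*h^2 - 6.66*h - 1.46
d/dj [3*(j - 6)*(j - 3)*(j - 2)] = 9*j^2 - 66*j + 108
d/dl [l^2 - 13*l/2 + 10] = 2*l - 13/2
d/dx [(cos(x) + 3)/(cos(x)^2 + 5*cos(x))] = (sin(x) + 15*sin(x)/cos(x)^2 + 6*tan(x))/(cos(x) + 5)^2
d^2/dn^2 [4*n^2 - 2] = 8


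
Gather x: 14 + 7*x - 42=7*x - 28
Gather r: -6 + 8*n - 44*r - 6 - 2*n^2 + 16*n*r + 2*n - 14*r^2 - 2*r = -2*n^2 + 10*n - 14*r^2 + r*(16*n - 46) - 12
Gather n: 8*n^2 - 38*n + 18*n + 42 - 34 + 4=8*n^2 - 20*n + 12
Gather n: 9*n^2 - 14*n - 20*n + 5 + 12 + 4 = 9*n^2 - 34*n + 21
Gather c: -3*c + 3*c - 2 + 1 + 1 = 0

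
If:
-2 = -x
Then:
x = 2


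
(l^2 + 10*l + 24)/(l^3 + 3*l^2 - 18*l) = (l + 4)/(l*(l - 3))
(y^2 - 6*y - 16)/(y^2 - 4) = (y - 8)/(y - 2)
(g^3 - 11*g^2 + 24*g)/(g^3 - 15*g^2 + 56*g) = (g - 3)/(g - 7)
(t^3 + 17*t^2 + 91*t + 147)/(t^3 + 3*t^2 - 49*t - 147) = (t + 7)/(t - 7)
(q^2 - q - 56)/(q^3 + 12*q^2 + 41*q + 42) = (q - 8)/(q^2 + 5*q + 6)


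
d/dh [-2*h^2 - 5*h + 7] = -4*h - 5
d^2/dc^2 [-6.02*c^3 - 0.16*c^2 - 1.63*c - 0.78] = -36.12*c - 0.32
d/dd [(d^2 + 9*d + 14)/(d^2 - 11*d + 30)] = 4*(-5*d^2 + 8*d + 106)/(d^4 - 22*d^3 + 181*d^2 - 660*d + 900)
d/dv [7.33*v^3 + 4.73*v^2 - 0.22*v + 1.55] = 21.99*v^2 + 9.46*v - 0.22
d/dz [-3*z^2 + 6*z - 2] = 6 - 6*z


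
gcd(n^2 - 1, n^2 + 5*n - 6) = n - 1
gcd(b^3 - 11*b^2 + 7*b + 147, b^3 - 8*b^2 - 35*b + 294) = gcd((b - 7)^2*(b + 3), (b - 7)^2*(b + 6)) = b^2 - 14*b + 49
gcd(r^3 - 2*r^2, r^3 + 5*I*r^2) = r^2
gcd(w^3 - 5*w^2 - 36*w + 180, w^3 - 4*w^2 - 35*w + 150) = w^2 + w - 30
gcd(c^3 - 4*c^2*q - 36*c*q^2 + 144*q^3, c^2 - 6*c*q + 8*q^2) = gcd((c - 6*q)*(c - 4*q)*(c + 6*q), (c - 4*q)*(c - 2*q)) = -c + 4*q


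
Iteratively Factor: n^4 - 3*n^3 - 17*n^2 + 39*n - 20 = (n - 1)*(n^3 - 2*n^2 - 19*n + 20) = (n - 5)*(n - 1)*(n^2 + 3*n - 4) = (n - 5)*(n - 1)^2*(n + 4)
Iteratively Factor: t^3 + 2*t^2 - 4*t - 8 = (t + 2)*(t^2 - 4) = (t + 2)^2*(t - 2)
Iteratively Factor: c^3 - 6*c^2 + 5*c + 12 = (c - 3)*(c^2 - 3*c - 4) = (c - 3)*(c + 1)*(c - 4)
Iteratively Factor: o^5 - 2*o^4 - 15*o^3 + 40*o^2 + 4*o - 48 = (o - 3)*(o^4 + o^3 - 12*o^2 + 4*o + 16) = (o - 3)*(o + 1)*(o^3 - 12*o + 16) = (o - 3)*(o - 2)*(o + 1)*(o^2 + 2*o - 8) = (o - 3)*(o - 2)^2*(o + 1)*(o + 4)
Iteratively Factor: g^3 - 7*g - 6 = (g + 2)*(g^2 - 2*g - 3) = (g + 1)*(g + 2)*(g - 3)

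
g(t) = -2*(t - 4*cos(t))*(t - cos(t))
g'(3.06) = -26.00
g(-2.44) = 2.06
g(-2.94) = 3.84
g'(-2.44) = -5.74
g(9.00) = -250.64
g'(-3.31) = 6.29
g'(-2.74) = -3.20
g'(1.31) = -11.33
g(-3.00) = 3.86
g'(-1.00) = -6.29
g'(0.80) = 6.02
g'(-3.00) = 0.10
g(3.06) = -57.17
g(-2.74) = 3.43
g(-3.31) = 2.94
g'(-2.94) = -0.79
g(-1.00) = -9.74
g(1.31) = -0.59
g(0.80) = 0.41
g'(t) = -2*(t - 4*cos(t))*(sin(t) + 1) - 2*(t - cos(t))*(4*sin(t) + 1) = -10*t*sin(t) - 4*t + 8*sin(2*t) + 10*cos(t)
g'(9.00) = -88.21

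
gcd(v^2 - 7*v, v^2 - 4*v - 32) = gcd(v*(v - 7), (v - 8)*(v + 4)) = 1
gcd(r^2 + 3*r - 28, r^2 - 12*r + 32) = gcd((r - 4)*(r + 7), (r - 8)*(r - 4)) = r - 4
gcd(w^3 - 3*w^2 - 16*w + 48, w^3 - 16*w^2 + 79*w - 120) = w - 3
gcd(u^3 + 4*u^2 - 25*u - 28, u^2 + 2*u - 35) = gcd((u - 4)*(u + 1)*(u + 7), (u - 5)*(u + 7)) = u + 7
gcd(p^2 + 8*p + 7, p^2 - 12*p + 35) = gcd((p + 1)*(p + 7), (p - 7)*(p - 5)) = 1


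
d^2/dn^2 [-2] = 0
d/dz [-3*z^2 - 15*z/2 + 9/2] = -6*z - 15/2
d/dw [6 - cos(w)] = sin(w)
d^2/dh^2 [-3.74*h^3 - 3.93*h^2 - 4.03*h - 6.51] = -22.44*h - 7.86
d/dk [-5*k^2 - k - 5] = -10*k - 1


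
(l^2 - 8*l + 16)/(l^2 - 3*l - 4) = (l - 4)/(l + 1)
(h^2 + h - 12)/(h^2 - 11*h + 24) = (h + 4)/(h - 8)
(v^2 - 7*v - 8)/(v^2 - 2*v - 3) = (v - 8)/(v - 3)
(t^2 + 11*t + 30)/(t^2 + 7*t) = (t^2 + 11*t + 30)/(t*(t + 7))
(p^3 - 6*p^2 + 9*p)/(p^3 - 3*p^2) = (p - 3)/p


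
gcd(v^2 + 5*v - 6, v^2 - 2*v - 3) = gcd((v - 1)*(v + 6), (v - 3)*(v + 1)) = 1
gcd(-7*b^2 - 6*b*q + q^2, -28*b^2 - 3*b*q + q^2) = -7*b + q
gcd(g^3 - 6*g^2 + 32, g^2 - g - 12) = g - 4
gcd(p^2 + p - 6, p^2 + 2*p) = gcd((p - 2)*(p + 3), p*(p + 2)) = 1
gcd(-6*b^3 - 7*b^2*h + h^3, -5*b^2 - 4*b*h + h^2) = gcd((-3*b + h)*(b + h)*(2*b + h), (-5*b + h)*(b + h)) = b + h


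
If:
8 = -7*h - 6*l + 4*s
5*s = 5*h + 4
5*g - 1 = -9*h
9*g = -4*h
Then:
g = -4/61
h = 9/61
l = -533/610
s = 289/305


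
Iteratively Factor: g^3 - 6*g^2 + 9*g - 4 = (g - 1)*(g^2 - 5*g + 4) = (g - 1)^2*(g - 4)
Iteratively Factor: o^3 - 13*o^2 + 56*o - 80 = (o - 4)*(o^2 - 9*o + 20) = (o - 4)^2*(o - 5)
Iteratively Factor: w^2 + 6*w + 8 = (w + 4)*(w + 2)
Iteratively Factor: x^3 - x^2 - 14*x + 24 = (x - 2)*(x^2 + x - 12) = (x - 2)*(x + 4)*(x - 3)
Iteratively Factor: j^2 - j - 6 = (j - 3)*(j + 2)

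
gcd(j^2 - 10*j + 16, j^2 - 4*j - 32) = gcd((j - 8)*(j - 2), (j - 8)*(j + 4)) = j - 8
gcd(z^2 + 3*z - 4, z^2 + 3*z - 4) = z^2 + 3*z - 4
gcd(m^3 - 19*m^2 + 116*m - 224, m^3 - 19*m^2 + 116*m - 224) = m^3 - 19*m^2 + 116*m - 224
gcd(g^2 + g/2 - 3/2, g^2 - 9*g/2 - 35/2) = 1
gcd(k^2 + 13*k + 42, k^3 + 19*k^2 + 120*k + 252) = k^2 + 13*k + 42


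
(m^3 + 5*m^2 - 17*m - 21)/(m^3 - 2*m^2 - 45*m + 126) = (m + 1)/(m - 6)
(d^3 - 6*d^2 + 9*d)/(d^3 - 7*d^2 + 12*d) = (d - 3)/(d - 4)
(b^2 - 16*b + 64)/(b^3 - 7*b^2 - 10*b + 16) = (b - 8)/(b^2 + b - 2)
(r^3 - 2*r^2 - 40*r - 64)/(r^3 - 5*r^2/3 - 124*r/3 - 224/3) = 3*(r + 2)/(3*r + 7)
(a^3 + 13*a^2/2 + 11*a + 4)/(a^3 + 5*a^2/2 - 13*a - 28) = (2*a + 1)/(2*a - 7)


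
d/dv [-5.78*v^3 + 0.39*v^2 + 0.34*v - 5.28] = -17.34*v^2 + 0.78*v + 0.34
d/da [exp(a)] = exp(a)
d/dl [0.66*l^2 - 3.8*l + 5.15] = 1.32*l - 3.8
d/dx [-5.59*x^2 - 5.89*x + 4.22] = -11.18*x - 5.89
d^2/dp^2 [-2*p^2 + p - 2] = -4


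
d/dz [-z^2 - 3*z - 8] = -2*z - 3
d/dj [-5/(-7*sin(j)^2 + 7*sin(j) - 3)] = 35*(1 - 2*sin(j))*cos(j)/(7*sin(j)^2 - 7*sin(j) + 3)^2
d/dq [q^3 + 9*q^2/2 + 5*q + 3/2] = 3*q^2 + 9*q + 5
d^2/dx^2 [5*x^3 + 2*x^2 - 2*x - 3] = 30*x + 4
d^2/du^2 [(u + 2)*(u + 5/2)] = 2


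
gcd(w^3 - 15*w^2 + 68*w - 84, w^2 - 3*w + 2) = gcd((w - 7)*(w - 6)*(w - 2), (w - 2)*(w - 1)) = w - 2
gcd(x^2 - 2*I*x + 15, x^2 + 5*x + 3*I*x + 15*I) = x + 3*I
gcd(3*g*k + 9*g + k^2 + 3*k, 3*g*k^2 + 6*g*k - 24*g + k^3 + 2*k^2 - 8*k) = 3*g + k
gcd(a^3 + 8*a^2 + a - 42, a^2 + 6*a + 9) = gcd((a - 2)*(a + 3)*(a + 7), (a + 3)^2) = a + 3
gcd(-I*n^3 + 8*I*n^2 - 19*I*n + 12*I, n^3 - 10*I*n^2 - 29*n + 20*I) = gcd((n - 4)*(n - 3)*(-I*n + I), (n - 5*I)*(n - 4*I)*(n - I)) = 1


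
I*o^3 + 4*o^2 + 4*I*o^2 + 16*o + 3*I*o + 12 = (o + 3)*(o - 4*I)*(I*o + I)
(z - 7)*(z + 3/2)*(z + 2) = z^3 - 7*z^2/2 - 43*z/2 - 21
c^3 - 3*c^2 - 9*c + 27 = (c - 3)^2*(c + 3)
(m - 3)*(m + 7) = m^2 + 4*m - 21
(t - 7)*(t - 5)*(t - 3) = t^3 - 15*t^2 + 71*t - 105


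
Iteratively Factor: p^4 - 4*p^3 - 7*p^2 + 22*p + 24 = (p + 1)*(p^3 - 5*p^2 - 2*p + 24) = (p + 1)*(p + 2)*(p^2 - 7*p + 12) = (p - 3)*(p + 1)*(p + 2)*(p - 4)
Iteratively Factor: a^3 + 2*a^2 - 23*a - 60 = (a + 4)*(a^2 - 2*a - 15) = (a + 3)*(a + 4)*(a - 5)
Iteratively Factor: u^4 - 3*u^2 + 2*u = (u - 1)*(u^3 + u^2 - 2*u) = u*(u - 1)*(u^2 + u - 2) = u*(u - 1)*(u + 2)*(u - 1)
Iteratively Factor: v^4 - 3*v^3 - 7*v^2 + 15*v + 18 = (v + 2)*(v^3 - 5*v^2 + 3*v + 9) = (v + 1)*(v + 2)*(v^2 - 6*v + 9) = (v - 3)*(v + 1)*(v + 2)*(v - 3)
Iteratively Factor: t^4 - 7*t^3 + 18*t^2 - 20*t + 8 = (t - 1)*(t^3 - 6*t^2 + 12*t - 8) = (t - 2)*(t - 1)*(t^2 - 4*t + 4) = (t - 2)^2*(t - 1)*(t - 2)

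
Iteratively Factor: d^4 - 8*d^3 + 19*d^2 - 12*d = (d - 1)*(d^3 - 7*d^2 + 12*d) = d*(d - 1)*(d^2 - 7*d + 12) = d*(d - 4)*(d - 1)*(d - 3)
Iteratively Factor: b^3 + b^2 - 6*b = (b)*(b^2 + b - 6) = b*(b + 3)*(b - 2)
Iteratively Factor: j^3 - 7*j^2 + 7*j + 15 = (j - 3)*(j^2 - 4*j - 5) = (j - 3)*(j + 1)*(j - 5)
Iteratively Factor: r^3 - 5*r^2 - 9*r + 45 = (r - 3)*(r^2 - 2*r - 15) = (r - 5)*(r - 3)*(r + 3)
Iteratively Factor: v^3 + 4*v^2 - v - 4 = (v + 4)*(v^2 - 1) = (v - 1)*(v + 4)*(v + 1)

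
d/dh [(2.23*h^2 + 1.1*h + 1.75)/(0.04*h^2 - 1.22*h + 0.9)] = (-2.7646*h^2 + 3.874*h + 3.125)/(0.0016*h^4 - 0.0976*h^3 + 1.5604*h^2 - 2.196*h + 0.81)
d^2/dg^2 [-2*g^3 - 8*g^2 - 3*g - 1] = -12*g - 16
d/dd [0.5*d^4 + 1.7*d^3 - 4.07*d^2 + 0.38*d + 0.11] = 2.0*d^3 + 5.1*d^2 - 8.14*d + 0.38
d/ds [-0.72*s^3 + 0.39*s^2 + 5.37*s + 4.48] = -2.16*s^2 + 0.78*s + 5.37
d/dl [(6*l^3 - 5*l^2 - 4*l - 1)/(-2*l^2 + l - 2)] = (-12*l^4 + 12*l^3 - 49*l^2 + 16*l + 9)/(4*l^4 - 4*l^3 + 9*l^2 - 4*l + 4)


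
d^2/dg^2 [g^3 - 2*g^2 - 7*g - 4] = 6*g - 4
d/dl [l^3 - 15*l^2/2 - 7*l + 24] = 3*l^2 - 15*l - 7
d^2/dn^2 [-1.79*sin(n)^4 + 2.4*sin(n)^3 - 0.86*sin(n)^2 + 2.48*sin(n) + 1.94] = 28.64*sin(n)^4 - 21.6*sin(n)^3 - 18.04*sin(n)^2 + 11.92*sin(n) - 1.72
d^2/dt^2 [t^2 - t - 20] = 2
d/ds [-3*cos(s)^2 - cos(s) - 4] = (6*cos(s) + 1)*sin(s)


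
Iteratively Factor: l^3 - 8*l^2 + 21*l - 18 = (l - 2)*(l^2 - 6*l + 9) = (l - 3)*(l - 2)*(l - 3)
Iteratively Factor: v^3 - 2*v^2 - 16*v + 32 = (v - 4)*(v^2 + 2*v - 8) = (v - 4)*(v - 2)*(v + 4)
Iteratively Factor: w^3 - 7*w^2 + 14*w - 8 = (w - 2)*(w^2 - 5*w + 4) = (w - 2)*(w - 1)*(w - 4)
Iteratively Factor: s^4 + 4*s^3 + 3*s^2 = (s)*(s^3 + 4*s^2 + 3*s) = s*(s + 1)*(s^2 + 3*s) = s*(s + 1)*(s + 3)*(s)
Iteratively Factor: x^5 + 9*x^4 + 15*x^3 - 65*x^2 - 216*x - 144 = (x + 3)*(x^4 + 6*x^3 - 3*x^2 - 56*x - 48) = (x + 3)*(x + 4)*(x^3 + 2*x^2 - 11*x - 12) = (x + 3)*(x + 4)^2*(x^2 - 2*x - 3) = (x + 1)*(x + 3)*(x + 4)^2*(x - 3)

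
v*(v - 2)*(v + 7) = v^3 + 5*v^2 - 14*v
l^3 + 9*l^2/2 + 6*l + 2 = (l + 1/2)*(l + 2)^2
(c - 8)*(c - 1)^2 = c^3 - 10*c^2 + 17*c - 8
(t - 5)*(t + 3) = t^2 - 2*t - 15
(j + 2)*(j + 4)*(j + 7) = j^3 + 13*j^2 + 50*j + 56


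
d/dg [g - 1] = 1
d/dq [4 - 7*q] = -7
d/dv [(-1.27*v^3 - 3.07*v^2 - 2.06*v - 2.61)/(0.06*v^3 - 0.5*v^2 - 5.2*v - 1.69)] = (0.8192*v^4 + 13.4552*v^3 + 21.8427*v^2 + 7.7666*v - 10.0906)/(0.0036*v^6 - 0.06*v^5 - 0.374*v^4 + 4.9972*v^3 + 28.73*v^2 + 17.576*v + 2.8561)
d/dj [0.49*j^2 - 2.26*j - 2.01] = 0.98*j - 2.26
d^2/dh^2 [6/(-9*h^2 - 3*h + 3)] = 4*(9*h^2 + 3*h - (6*h + 1)^2 - 3)/(3*h^2 + h - 1)^3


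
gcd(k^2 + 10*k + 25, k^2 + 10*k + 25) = k^2 + 10*k + 25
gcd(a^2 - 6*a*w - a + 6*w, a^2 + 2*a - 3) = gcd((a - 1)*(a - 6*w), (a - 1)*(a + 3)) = a - 1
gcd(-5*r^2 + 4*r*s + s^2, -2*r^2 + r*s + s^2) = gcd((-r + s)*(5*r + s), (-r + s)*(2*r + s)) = r - s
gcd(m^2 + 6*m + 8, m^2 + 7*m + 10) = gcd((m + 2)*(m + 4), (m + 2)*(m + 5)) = m + 2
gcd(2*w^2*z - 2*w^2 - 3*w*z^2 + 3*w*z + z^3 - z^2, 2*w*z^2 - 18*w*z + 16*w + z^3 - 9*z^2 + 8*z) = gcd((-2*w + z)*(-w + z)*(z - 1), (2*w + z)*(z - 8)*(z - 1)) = z - 1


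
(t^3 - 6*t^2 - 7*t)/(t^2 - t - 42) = t*(t + 1)/(t + 6)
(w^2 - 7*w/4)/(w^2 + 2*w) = (w - 7/4)/(w + 2)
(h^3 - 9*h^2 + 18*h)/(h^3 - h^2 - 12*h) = (-h^2 + 9*h - 18)/(-h^2 + h + 12)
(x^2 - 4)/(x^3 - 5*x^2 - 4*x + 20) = 1/(x - 5)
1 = 1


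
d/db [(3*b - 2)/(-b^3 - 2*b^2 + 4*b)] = 2*(3*b^3 - 4*b + 4)/(b^2*(b^4 + 4*b^3 - 4*b^2 - 16*b + 16))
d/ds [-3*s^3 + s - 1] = 1 - 9*s^2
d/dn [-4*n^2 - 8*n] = -8*n - 8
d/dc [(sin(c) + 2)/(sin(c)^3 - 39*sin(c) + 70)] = (-2*sin(c)^3 - 6*sin(c)^2 + 148)*cos(c)/(sin(c)^3 - 39*sin(c) + 70)^2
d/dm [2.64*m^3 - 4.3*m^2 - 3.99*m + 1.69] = 7.92*m^2 - 8.6*m - 3.99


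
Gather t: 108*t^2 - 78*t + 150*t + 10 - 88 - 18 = 108*t^2 + 72*t - 96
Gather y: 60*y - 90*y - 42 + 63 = 21 - 30*y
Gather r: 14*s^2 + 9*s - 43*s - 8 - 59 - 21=14*s^2 - 34*s - 88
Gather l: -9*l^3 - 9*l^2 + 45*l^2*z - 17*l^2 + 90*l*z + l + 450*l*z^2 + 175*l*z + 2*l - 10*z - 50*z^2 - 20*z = -9*l^3 + l^2*(45*z - 26) + l*(450*z^2 + 265*z + 3) - 50*z^2 - 30*z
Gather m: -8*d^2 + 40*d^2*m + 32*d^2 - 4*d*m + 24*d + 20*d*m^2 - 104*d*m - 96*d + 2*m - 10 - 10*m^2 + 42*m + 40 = 24*d^2 - 72*d + m^2*(20*d - 10) + m*(40*d^2 - 108*d + 44) + 30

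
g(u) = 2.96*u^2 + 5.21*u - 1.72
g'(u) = 5.92*u + 5.21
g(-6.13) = 77.57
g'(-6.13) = -31.08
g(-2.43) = 3.10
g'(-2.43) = -9.18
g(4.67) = 87.17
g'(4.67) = 32.86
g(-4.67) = 38.50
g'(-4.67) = -22.44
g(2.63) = 32.46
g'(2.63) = 20.78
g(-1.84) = -1.29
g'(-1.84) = -5.68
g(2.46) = 29.01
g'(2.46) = 19.77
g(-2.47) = 3.47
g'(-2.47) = -9.41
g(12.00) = 487.04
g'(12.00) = 76.25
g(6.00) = 136.10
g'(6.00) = 40.73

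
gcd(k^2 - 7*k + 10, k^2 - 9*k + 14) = k - 2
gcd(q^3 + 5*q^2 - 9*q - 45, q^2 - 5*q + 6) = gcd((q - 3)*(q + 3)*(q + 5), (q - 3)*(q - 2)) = q - 3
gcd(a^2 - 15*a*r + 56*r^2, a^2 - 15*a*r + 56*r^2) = a^2 - 15*a*r + 56*r^2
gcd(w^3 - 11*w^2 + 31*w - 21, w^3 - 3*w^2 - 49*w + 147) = w^2 - 10*w + 21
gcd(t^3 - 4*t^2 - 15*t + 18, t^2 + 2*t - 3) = t^2 + 2*t - 3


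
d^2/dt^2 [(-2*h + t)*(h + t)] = 2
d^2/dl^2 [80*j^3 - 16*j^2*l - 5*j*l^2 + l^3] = -10*j + 6*l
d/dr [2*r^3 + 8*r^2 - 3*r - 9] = 6*r^2 + 16*r - 3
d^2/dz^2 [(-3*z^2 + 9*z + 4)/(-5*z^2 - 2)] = 2*(-225*z^3 - 390*z^2 + 270*z + 52)/(125*z^6 + 150*z^4 + 60*z^2 + 8)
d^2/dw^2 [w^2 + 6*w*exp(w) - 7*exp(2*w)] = 6*w*exp(w) - 28*exp(2*w) + 12*exp(w) + 2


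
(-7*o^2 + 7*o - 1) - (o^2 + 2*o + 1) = -8*o^2 + 5*o - 2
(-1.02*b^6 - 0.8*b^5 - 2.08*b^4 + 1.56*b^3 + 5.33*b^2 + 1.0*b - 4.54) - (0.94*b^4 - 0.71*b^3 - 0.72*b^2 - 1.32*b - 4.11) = -1.02*b^6 - 0.8*b^5 - 3.02*b^4 + 2.27*b^3 + 6.05*b^2 + 2.32*b - 0.43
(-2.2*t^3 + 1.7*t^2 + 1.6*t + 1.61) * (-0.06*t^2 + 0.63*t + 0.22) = 0.132*t^5 - 1.488*t^4 + 0.491*t^3 + 1.2854*t^2 + 1.3663*t + 0.3542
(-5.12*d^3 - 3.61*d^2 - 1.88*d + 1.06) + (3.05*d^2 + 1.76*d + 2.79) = -5.12*d^3 - 0.56*d^2 - 0.12*d + 3.85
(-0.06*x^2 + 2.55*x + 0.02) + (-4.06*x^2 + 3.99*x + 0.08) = -4.12*x^2 + 6.54*x + 0.1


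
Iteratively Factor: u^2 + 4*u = (u)*(u + 4)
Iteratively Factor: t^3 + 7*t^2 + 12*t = (t + 3)*(t^2 + 4*t) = (t + 3)*(t + 4)*(t)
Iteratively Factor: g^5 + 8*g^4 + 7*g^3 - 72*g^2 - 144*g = (g + 4)*(g^4 + 4*g^3 - 9*g^2 - 36*g) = (g - 3)*(g + 4)*(g^3 + 7*g^2 + 12*g) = g*(g - 3)*(g + 4)*(g^2 + 7*g + 12) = g*(g - 3)*(g + 3)*(g + 4)*(g + 4)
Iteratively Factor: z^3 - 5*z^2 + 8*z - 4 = (z - 1)*(z^2 - 4*z + 4) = (z - 2)*(z - 1)*(z - 2)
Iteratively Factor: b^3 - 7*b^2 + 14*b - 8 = (b - 2)*(b^2 - 5*b + 4) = (b - 4)*(b - 2)*(b - 1)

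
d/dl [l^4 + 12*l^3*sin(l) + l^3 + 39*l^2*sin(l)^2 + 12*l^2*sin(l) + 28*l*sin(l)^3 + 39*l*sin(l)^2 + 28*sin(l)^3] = 12*l^3*cos(l) + 4*l^3 + 36*l^2*sin(l) + 39*l^2*sin(2*l) + 12*l^2*cos(l) + 3*l^2 + 84*l*sin(l)^2*cos(l) + 78*l*sin(l)^2 + 24*l*sin(l) + 39*l*sin(2*l) + 28*sin(l)^3 + 84*sin(l)^2*cos(l) + 39*sin(l)^2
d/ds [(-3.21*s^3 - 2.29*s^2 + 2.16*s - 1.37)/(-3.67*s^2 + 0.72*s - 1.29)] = (11.7807*s^4 - 4.6224*s^3 + 18.7011*s^2 - 4.1476*s - 1.8)/(13.4689*s^4 - 5.2848*s^3 + 9.987*s^2 - 1.8576*s + 1.6641)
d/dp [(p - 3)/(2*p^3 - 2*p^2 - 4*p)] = (-p*(-p^2 + p + 2) + (p - 3)*(-3*p^2 + 2*p + 2))/(2*p^2*(-p^2 + p + 2)^2)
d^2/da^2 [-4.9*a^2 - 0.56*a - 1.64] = -9.80000000000000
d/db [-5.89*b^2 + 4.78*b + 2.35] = 4.78 - 11.78*b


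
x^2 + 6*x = x*(x + 6)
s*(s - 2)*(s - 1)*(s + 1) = s^4 - 2*s^3 - s^2 + 2*s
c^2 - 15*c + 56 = (c - 8)*(c - 7)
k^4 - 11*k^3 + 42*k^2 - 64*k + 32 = (k - 4)^2*(k - 2)*(k - 1)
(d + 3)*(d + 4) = d^2 + 7*d + 12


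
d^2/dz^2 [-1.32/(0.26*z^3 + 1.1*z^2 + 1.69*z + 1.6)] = ((2.0592*z + 2.904)*(0.26*z^3 + 1.1*z^2 + 1.69*z + 1.6) - 1.32*(0.78*z^2 + 2.2*z + 1.69)*(1.56*z^2 + 4.4*z + 3.38))/(0.26*z^3 + 1.1*z^2 + 1.69*z + 1.6)^3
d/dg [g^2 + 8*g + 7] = 2*g + 8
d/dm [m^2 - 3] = 2*m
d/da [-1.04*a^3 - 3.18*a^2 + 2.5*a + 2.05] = -3.12*a^2 - 6.36*a + 2.5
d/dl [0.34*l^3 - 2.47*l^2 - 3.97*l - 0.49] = 1.02*l^2 - 4.94*l - 3.97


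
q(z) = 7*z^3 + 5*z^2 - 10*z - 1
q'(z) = 21*z^2 + 10*z - 10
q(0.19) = -2.67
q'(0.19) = -7.34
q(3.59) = 351.42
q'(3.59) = 296.55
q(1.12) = 3.91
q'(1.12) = 27.54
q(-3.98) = -323.31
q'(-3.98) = 282.85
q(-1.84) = -9.28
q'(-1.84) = 42.70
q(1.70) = 30.84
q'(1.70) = 67.69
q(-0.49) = 4.28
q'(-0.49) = -9.86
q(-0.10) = 0.04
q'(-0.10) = -10.79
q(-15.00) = -22351.00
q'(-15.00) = 4565.00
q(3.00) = 203.00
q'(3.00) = 209.00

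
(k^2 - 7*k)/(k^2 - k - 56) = k*(7 - k)/(-k^2 + k + 56)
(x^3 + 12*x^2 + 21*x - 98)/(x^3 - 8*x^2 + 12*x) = (x^2 + 14*x + 49)/(x*(x - 6))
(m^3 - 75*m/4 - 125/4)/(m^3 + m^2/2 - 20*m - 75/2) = (m + 5/2)/(m + 3)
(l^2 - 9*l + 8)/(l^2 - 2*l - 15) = (-l^2 + 9*l - 8)/(-l^2 + 2*l + 15)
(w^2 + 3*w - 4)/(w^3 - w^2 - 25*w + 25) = (w + 4)/(w^2 - 25)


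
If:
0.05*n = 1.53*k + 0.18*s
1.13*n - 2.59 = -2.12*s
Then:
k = 0.0749031175892186 - 0.178957718780728*s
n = 2.29203539823009 - 1.87610619469027*s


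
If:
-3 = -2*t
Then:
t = 3/2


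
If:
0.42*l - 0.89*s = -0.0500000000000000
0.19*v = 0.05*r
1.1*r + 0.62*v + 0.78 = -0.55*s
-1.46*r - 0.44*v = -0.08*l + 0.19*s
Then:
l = -3.19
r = 0.01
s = -1.45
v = 0.00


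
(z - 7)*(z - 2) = z^2 - 9*z + 14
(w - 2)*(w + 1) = w^2 - w - 2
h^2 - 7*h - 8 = (h - 8)*(h + 1)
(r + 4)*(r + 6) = r^2 + 10*r + 24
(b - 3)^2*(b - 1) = b^3 - 7*b^2 + 15*b - 9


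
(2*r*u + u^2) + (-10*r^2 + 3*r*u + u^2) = -10*r^2 + 5*r*u + 2*u^2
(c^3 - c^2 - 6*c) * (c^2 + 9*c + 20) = c^5 + 8*c^4 + 5*c^3 - 74*c^2 - 120*c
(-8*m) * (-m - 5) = 8*m^2 + 40*m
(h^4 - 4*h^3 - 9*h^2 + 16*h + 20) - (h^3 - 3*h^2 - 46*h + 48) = h^4 - 5*h^3 - 6*h^2 + 62*h - 28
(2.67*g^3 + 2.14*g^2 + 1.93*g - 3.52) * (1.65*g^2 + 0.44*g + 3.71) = 4.4055*g^5 + 4.7058*g^4 + 14.0318*g^3 + 2.9806*g^2 + 5.6115*g - 13.0592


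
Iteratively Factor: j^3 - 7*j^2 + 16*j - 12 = (j - 2)*(j^2 - 5*j + 6) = (j - 2)^2*(j - 3)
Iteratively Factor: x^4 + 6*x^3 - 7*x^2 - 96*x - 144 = (x - 4)*(x^3 + 10*x^2 + 33*x + 36) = (x - 4)*(x + 4)*(x^2 + 6*x + 9) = (x - 4)*(x + 3)*(x + 4)*(x + 3)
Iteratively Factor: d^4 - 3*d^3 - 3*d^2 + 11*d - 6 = (d + 2)*(d^3 - 5*d^2 + 7*d - 3) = (d - 1)*(d + 2)*(d^2 - 4*d + 3) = (d - 1)^2*(d + 2)*(d - 3)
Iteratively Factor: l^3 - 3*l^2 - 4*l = (l)*(l^2 - 3*l - 4) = l*(l + 1)*(l - 4)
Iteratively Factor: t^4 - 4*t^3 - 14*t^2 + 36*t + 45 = (t - 3)*(t^3 - t^2 - 17*t - 15) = (t - 3)*(t + 3)*(t^2 - 4*t - 5) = (t - 3)*(t + 1)*(t + 3)*(t - 5)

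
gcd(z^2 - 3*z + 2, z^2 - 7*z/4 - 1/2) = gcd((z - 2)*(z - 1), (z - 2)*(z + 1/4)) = z - 2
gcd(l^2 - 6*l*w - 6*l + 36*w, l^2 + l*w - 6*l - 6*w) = l - 6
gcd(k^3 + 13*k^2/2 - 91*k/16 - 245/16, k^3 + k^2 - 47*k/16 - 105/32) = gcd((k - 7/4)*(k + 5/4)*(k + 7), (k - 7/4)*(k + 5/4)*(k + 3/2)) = k^2 - k/2 - 35/16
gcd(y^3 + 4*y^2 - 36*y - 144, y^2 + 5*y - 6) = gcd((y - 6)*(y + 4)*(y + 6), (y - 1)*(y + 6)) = y + 6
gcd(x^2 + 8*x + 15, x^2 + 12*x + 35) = x + 5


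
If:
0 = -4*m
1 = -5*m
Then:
No Solution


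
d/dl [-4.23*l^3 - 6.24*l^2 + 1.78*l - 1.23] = -12.69*l^2 - 12.48*l + 1.78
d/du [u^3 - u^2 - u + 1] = 3*u^2 - 2*u - 1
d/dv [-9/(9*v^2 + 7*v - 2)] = 9*(18*v + 7)/(9*v^2 + 7*v - 2)^2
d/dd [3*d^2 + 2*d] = 6*d + 2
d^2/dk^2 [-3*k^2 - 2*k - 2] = -6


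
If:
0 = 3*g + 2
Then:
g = -2/3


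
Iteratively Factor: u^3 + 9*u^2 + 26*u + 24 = (u + 3)*(u^2 + 6*u + 8) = (u + 3)*(u + 4)*(u + 2)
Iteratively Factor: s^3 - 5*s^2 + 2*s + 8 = (s + 1)*(s^2 - 6*s + 8) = (s - 4)*(s + 1)*(s - 2)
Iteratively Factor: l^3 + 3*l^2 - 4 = (l + 2)*(l^2 + l - 2) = (l + 2)^2*(l - 1)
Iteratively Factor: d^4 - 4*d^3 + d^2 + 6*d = (d - 2)*(d^3 - 2*d^2 - 3*d) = (d - 2)*(d + 1)*(d^2 - 3*d) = (d - 3)*(d - 2)*(d + 1)*(d)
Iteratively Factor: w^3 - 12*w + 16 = (w - 2)*(w^2 + 2*w - 8) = (w - 2)*(w + 4)*(w - 2)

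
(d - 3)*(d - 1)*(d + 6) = d^3 + 2*d^2 - 21*d + 18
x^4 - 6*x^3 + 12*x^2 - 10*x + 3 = (x - 3)*(x - 1)^3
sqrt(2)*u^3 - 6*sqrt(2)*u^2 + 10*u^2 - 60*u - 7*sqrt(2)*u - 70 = (u - 7)*(u + 5*sqrt(2))*(sqrt(2)*u + sqrt(2))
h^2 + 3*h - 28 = (h - 4)*(h + 7)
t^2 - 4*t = t*(t - 4)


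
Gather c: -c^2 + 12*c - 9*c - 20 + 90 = -c^2 + 3*c + 70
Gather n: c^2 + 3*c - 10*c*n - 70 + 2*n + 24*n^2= c^2 + 3*c + 24*n^2 + n*(2 - 10*c) - 70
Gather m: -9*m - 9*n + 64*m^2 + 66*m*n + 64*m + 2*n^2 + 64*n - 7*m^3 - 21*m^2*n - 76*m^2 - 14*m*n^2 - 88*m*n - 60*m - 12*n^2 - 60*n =-7*m^3 + m^2*(-21*n - 12) + m*(-14*n^2 - 22*n - 5) - 10*n^2 - 5*n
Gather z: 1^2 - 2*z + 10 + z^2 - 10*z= z^2 - 12*z + 11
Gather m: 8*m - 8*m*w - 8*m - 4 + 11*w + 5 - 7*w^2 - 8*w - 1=-8*m*w - 7*w^2 + 3*w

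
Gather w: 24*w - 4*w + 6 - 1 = 20*w + 5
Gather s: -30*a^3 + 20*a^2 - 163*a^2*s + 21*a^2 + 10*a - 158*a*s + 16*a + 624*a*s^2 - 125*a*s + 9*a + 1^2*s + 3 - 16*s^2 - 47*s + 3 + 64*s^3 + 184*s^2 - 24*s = -30*a^3 + 41*a^2 + 35*a + 64*s^3 + s^2*(624*a + 168) + s*(-163*a^2 - 283*a - 70) + 6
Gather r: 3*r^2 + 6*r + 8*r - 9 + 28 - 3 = 3*r^2 + 14*r + 16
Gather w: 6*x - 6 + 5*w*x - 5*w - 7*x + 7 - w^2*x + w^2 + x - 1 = w^2*(1 - x) + w*(5*x - 5)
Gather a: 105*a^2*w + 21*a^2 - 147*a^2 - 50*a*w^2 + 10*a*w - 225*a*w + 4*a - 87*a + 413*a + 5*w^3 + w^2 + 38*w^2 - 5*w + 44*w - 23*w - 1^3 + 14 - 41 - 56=a^2*(105*w - 126) + a*(-50*w^2 - 215*w + 330) + 5*w^3 + 39*w^2 + 16*w - 84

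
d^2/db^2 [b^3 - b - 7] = 6*b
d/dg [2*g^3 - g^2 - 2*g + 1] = 6*g^2 - 2*g - 2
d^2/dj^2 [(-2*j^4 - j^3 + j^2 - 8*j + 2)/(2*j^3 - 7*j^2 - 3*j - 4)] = 4*(-60*j^6 - 144*j^5 + 66*j^4 - 401*j^3 - 219*j^2 + 399*j + 37)/(8*j^9 - 84*j^8 + 258*j^7 - 139*j^6 - 51*j^5 - 633*j^4 - 435*j^3 - 444*j^2 - 144*j - 64)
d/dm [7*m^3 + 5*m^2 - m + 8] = 21*m^2 + 10*m - 1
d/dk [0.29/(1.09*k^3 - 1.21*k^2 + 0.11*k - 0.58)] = (-0.9483*k^2 + 0.7018*k - 0.0319)/(1.09*k^3 - 1.21*k^2 + 0.11*k - 0.58)^2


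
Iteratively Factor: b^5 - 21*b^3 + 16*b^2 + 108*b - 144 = (b - 3)*(b^4 + 3*b^3 - 12*b^2 - 20*b + 48) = (b - 3)*(b + 3)*(b^3 - 12*b + 16) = (b - 3)*(b + 3)*(b + 4)*(b^2 - 4*b + 4) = (b - 3)*(b - 2)*(b + 3)*(b + 4)*(b - 2)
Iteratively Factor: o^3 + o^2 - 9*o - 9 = (o - 3)*(o^2 + 4*o + 3) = (o - 3)*(o + 3)*(o + 1)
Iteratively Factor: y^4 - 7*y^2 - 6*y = (y + 2)*(y^3 - 2*y^2 - 3*y) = (y - 3)*(y + 2)*(y^2 + y) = y*(y - 3)*(y + 2)*(y + 1)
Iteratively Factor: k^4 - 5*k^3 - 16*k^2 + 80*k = (k - 5)*(k^3 - 16*k) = (k - 5)*(k + 4)*(k^2 - 4*k) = k*(k - 5)*(k + 4)*(k - 4)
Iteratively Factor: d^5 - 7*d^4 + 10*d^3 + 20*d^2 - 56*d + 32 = (d + 2)*(d^4 - 9*d^3 + 28*d^2 - 36*d + 16) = (d - 1)*(d + 2)*(d^3 - 8*d^2 + 20*d - 16) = (d - 2)*(d - 1)*(d + 2)*(d^2 - 6*d + 8) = (d - 4)*(d - 2)*(d - 1)*(d + 2)*(d - 2)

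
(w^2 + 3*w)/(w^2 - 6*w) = (w + 3)/(w - 6)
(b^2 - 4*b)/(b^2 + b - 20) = b/(b + 5)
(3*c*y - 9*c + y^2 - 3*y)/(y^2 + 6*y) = (3*c*y - 9*c + y^2 - 3*y)/(y*(y + 6))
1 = 1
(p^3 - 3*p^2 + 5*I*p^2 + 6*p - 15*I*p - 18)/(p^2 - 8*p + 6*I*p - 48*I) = (p^2 - p*(3 + I) + 3*I)/(p - 8)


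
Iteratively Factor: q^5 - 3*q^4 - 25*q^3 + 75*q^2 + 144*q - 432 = (q - 4)*(q^4 + q^3 - 21*q^2 - 9*q + 108) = (q - 4)*(q + 3)*(q^3 - 2*q^2 - 15*q + 36) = (q - 4)*(q + 3)*(q + 4)*(q^2 - 6*q + 9) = (q - 4)*(q - 3)*(q + 3)*(q + 4)*(q - 3)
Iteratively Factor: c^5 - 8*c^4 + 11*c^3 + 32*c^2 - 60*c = (c)*(c^4 - 8*c^3 + 11*c^2 + 32*c - 60) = c*(c - 5)*(c^3 - 3*c^2 - 4*c + 12) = c*(c - 5)*(c - 2)*(c^2 - c - 6) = c*(c - 5)*(c - 2)*(c + 2)*(c - 3)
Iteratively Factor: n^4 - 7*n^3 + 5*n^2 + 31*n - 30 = (n - 5)*(n^3 - 2*n^2 - 5*n + 6) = (n - 5)*(n - 3)*(n^2 + n - 2) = (n - 5)*(n - 3)*(n + 2)*(n - 1)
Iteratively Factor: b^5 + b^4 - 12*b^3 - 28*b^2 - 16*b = (b + 2)*(b^4 - b^3 - 10*b^2 - 8*b) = (b + 2)^2*(b^3 - 3*b^2 - 4*b) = (b - 4)*(b + 2)^2*(b^2 + b) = (b - 4)*(b + 1)*(b + 2)^2*(b)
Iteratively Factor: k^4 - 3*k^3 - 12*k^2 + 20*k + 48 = (k - 3)*(k^3 - 12*k - 16) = (k - 3)*(k + 2)*(k^2 - 2*k - 8) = (k - 3)*(k + 2)^2*(k - 4)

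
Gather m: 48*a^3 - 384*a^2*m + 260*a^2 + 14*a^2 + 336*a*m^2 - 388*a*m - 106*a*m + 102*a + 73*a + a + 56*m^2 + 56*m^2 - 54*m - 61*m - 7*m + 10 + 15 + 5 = 48*a^3 + 274*a^2 + 176*a + m^2*(336*a + 112) + m*(-384*a^2 - 494*a - 122) + 30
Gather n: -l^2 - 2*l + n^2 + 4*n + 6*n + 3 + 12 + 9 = -l^2 - 2*l + n^2 + 10*n + 24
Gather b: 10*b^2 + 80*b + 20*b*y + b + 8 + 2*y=10*b^2 + b*(20*y + 81) + 2*y + 8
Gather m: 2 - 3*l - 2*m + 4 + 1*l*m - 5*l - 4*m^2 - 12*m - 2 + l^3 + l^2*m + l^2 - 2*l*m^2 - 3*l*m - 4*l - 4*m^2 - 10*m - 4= l^3 + l^2 - 12*l + m^2*(-2*l - 8) + m*(l^2 - 2*l - 24)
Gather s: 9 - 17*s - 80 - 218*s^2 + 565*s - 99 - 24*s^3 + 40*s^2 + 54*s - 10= -24*s^3 - 178*s^2 + 602*s - 180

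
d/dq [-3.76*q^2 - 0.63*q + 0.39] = -7.52*q - 0.63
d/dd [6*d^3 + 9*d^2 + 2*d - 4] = 18*d^2 + 18*d + 2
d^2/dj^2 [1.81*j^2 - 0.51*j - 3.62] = 3.62000000000000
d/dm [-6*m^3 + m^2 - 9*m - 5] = -18*m^2 + 2*m - 9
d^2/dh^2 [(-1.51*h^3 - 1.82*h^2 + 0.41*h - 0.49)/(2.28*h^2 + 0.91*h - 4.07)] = (1.4210854715202e-14*h^4 - 18.710294*h^3 - 83.061006*h^2 - 133.35009*h - 67.164748)/(11.852352*h^6 + 14.191632*h^5 - 57.80826*h^4 - 49.913045*h^3 + 103.192815*h^2 + 45.222177*h - 67.419143)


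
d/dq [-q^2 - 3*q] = -2*q - 3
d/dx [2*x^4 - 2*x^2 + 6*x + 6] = 8*x^3 - 4*x + 6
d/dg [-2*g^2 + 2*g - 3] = 2 - 4*g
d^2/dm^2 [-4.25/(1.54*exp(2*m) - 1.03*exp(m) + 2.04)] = (-4.25*(3.08*exp(m) - 1.03)*(6.16*exp(m) - 2.06)*exp(m) + (26.18*exp(m) - 4.3775)*(1.54*exp(2*m) - 1.03*exp(m) + 2.04))*exp(m)/(1.54*exp(2*m) - 1.03*exp(m) + 2.04)^3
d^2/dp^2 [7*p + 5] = 0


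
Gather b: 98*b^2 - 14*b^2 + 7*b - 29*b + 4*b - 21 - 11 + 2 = 84*b^2 - 18*b - 30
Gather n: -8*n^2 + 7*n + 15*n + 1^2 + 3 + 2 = -8*n^2 + 22*n + 6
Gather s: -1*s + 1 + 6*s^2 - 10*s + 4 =6*s^2 - 11*s + 5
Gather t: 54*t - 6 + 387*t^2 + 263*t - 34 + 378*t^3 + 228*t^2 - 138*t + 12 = 378*t^3 + 615*t^2 + 179*t - 28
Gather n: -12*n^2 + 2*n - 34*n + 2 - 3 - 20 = -12*n^2 - 32*n - 21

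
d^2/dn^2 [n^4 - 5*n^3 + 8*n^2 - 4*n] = 12*n^2 - 30*n + 16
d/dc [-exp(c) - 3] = -exp(c)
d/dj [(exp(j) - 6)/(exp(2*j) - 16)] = (-2*(exp(j) - 6)*exp(j) + exp(2*j) - 16)*exp(j)/(exp(2*j) - 16)^2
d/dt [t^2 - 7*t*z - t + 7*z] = 2*t - 7*z - 1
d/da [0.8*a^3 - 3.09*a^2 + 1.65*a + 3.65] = 2.4*a^2 - 6.18*a + 1.65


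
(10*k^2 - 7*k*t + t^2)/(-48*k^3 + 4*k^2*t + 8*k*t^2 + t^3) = (-5*k + t)/(24*k^2 + 10*k*t + t^2)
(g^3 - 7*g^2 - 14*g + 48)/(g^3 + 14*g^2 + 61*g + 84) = (g^2 - 10*g + 16)/(g^2 + 11*g + 28)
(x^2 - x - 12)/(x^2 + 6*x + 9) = (x - 4)/(x + 3)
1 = 1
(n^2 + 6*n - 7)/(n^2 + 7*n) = (n - 1)/n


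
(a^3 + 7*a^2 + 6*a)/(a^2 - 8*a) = (a^2 + 7*a + 6)/(a - 8)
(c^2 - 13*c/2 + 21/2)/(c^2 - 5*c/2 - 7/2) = (c - 3)/(c + 1)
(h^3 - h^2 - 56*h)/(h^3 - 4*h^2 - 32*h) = (h + 7)/(h + 4)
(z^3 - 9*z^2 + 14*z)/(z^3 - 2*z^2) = (z - 7)/z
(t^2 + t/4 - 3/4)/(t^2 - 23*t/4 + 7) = (4*t^2 + t - 3)/(4*t^2 - 23*t + 28)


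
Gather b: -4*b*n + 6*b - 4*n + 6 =b*(6 - 4*n) - 4*n + 6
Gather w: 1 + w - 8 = w - 7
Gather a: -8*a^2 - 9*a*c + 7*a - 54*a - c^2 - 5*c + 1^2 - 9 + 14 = -8*a^2 + a*(-9*c - 47) - c^2 - 5*c + 6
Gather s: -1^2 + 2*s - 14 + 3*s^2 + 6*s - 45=3*s^2 + 8*s - 60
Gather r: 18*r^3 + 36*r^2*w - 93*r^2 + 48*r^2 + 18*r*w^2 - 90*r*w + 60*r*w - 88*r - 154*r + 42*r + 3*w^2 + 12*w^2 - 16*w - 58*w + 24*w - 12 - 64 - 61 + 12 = 18*r^3 + r^2*(36*w - 45) + r*(18*w^2 - 30*w - 200) + 15*w^2 - 50*w - 125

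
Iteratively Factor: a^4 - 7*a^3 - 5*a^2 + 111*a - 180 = (a + 4)*(a^3 - 11*a^2 + 39*a - 45) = (a - 3)*(a + 4)*(a^2 - 8*a + 15) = (a - 5)*(a - 3)*(a + 4)*(a - 3)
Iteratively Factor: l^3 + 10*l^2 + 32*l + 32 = (l + 4)*(l^2 + 6*l + 8) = (l + 2)*(l + 4)*(l + 4)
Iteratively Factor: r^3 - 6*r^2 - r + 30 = (r - 5)*(r^2 - r - 6) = (r - 5)*(r + 2)*(r - 3)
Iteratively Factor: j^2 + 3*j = (j + 3)*(j)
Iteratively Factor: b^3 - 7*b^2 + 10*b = (b)*(b^2 - 7*b + 10) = b*(b - 5)*(b - 2)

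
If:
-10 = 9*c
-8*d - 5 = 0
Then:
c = -10/9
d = -5/8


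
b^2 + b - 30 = (b - 5)*(b + 6)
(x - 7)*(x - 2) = x^2 - 9*x + 14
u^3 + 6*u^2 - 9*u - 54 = (u - 3)*(u + 3)*(u + 6)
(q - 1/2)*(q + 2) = q^2 + 3*q/2 - 1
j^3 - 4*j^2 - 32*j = j*(j - 8)*(j + 4)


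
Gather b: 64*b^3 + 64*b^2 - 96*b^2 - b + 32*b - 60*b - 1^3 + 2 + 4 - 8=64*b^3 - 32*b^2 - 29*b - 3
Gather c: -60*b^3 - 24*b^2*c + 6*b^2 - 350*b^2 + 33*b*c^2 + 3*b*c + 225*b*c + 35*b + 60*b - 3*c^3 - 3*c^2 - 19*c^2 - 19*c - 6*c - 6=-60*b^3 - 344*b^2 + 95*b - 3*c^3 + c^2*(33*b - 22) + c*(-24*b^2 + 228*b - 25) - 6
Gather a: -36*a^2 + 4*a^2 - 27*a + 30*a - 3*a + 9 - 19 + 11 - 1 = -32*a^2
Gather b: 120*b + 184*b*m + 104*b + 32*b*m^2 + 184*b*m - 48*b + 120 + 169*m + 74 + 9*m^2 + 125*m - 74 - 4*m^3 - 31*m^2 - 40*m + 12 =b*(32*m^2 + 368*m + 176) - 4*m^3 - 22*m^2 + 254*m + 132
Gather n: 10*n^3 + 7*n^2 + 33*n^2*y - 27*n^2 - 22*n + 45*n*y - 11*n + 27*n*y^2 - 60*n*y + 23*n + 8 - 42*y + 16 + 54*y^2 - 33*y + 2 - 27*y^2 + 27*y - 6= 10*n^3 + n^2*(33*y - 20) + n*(27*y^2 - 15*y - 10) + 27*y^2 - 48*y + 20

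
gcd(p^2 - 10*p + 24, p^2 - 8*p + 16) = p - 4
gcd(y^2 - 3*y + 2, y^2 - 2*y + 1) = y - 1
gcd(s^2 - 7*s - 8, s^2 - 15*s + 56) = s - 8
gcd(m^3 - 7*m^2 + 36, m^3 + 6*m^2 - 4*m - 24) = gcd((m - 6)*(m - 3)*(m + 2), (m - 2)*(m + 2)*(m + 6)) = m + 2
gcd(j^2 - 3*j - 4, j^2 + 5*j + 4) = j + 1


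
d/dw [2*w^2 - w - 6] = 4*w - 1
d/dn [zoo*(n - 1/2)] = zoo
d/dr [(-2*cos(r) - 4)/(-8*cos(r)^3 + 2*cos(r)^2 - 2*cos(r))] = (31*sin(r)/2 + 23*sin(3*r)/2 + 2*sin(4*r))/((cos(2*r) + 1)*(cos(r) - 2*cos(2*r) - 3)^2)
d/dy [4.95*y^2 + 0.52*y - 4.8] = 9.9*y + 0.52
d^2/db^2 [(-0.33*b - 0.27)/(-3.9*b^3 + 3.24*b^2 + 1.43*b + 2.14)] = (30.1158*b^5 + 24.26112*b^4 - 43.978284*b^3 + 41.021532*b^2 + 7.297776*b - 4.65963)/(59.319*b^9 - 147.8412*b^8 + 57.57102*b^7 - 23.243544*b^6 + 141.136866*b^5 - 15.66234*b^4 - 8.833175*b^3 - 57.64197*b^2 - 19.646484*b - 9.800344)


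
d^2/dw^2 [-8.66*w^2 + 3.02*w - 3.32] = -17.3200000000000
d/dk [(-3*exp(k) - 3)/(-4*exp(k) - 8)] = 3*exp(k)/(4*(exp(k) + 2)^2)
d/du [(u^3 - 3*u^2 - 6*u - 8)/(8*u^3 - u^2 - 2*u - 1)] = (23*u^4 + 92*u^3 + 189*u^2 - 10*u - 10)/(64*u^6 - 16*u^5 - 31*u^4 - 12*u^3 + 6*u^2 + 4*u + 1)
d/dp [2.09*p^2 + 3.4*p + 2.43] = 4.18*p + 3.4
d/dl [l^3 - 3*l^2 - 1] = 3*l*(l - 2)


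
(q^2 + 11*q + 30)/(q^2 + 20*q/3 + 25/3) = 3*(q + 6)/(3*q + 5)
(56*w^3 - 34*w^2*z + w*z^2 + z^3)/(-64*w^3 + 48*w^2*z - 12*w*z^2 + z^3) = (-14*w^2 + 5*w*z + z^2)/(16*w^2 - 8*w*z + z^2)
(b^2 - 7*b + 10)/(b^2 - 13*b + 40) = (b - 2)/(b - 8)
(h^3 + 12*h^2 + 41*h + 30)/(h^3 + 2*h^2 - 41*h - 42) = (h^2 + 11*h + 30)/(h^2 + h - 42)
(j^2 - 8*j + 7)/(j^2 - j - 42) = (j - 1)/(j + 6)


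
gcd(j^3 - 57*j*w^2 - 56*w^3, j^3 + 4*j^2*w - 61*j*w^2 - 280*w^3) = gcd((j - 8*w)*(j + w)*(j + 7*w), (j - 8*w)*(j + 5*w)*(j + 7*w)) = -j^2 + j*w + 56*w^2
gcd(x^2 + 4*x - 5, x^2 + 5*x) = x + 5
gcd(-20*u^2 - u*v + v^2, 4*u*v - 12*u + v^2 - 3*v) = 4*u + v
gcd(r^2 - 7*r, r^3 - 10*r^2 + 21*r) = r^2 - 7*r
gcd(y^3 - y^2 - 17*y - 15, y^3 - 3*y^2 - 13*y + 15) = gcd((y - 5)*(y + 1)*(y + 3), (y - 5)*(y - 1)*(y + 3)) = y^2 - 2*y - 15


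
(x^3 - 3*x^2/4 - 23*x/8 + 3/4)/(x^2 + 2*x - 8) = (8*x^2 + 10*x - 3)/(8*(x + 4))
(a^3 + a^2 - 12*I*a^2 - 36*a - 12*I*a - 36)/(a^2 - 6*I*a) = a + 1 - 6*I - 6*I/a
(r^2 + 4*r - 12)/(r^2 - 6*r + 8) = (r + 6)/(r - 4)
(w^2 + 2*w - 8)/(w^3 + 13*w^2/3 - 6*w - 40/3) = 3*(w + 4)/(3*w^2 + 19*w + 20)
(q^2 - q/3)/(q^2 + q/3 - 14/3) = q*(3*q - 1)/(3*q^2 + q - 14)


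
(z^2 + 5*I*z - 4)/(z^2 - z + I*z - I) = (z + 4*I)/(z - 1)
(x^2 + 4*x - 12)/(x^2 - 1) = (x^2 + 4*x - 12)/(x^2 - 1)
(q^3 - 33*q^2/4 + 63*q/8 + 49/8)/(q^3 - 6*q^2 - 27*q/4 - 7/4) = (4*q - 7)/(2*(2*q + 1))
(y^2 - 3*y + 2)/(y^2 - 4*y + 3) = (y - 2)/(y - 3)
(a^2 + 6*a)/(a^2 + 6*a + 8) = a*(a + 6)/(a^2 + 6*a + 8)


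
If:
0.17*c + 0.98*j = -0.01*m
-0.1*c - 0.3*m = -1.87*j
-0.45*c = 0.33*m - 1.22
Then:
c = 110.00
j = -17.59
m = -146.31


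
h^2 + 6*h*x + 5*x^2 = (h + x)*(h + 5*x)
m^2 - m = m*(m - 1)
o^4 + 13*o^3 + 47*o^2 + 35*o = o*(o + 1)*(o + 5)*(o + 7)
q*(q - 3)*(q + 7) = q^3 + 4*q^2 - 21*q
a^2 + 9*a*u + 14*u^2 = (a + 2*u)*(a + 7*u)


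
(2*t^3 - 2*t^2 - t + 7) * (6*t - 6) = 12*t^4 - 24*t^3 + 6*t^2 + 48*t - 42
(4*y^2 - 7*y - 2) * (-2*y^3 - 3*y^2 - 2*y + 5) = -8*y^5 + 2*y^4 + 17*y^3 + 40*y^2 - 31*y - 10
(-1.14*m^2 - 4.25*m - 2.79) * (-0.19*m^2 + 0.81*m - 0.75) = 0.2166*m^4 - 0.1159*m^3 - 2.0574*m^2 + 0.9276*m + 2.0925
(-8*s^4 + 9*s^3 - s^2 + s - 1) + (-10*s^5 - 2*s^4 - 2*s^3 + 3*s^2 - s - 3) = -10*s^5 - 10*s^4 + 7*s^3 + 2*s^2 - 4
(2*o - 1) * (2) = 4*o - 2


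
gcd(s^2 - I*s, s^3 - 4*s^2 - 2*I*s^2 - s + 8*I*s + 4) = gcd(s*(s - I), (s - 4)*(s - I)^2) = s - I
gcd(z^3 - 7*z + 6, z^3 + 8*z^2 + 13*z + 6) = 1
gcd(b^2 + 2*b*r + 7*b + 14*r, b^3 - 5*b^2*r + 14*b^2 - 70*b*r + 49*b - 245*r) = b + 7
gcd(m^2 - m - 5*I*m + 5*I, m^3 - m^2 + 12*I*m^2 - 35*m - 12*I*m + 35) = m - 1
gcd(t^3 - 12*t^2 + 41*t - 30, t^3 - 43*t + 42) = t^2 - 7*t + 6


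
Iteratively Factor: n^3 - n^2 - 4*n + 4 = (n + 2)*(n^2 - 3*n + 2) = (n - 2)*(n + 2)*(n - 1)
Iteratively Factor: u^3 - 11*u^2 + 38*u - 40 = (u - 2)*(u^2 - 9*u + 20) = (u - 4)*(u - 2)*(u - 5)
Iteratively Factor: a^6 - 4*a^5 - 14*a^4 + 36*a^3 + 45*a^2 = (a)*(a^5 - 4*a^4 - 14*a^3 + 36*a^2 + 45*a) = a*(a + 3)*(a^4 - 7*a^3 + 7*a^2 + 15*a) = a*(a - 5)*(a + 3)*(a^3 - 2*a^2 - 3*a) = a*(a - 5)*(a + 1)*(a + 3)*(a^2 - 3*a) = a*(a - 5)*(a - 3)*(a + 1)*(a + 3)*(a)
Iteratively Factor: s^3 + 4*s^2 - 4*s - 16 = (s - 2)*(s^2 + 6*s + 8) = (s - 2)*(s + 4)*(s + 2)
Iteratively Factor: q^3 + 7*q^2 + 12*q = (q)*(q^2 + 7*q + 12) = q*(q + 4)*(q + 3)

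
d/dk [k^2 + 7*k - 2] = 2*k + 7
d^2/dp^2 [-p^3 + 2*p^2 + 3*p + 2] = 4 - 6*p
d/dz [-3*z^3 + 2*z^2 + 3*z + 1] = -9*z^2 + 4*z + 3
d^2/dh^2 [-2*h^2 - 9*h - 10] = -4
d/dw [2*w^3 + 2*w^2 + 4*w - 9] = 6*w^2 + 4*w + 4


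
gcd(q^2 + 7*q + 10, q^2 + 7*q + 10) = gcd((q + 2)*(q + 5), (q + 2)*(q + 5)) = q^2 + 7*q + 10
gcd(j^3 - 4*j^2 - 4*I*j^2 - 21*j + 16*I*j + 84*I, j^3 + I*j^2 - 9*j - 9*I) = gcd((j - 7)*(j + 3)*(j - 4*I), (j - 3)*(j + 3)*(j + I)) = j + 3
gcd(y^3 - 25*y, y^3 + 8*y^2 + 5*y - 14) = 1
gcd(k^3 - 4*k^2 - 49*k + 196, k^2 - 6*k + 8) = k - 4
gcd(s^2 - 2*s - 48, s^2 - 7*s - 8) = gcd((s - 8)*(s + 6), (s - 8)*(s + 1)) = s - 8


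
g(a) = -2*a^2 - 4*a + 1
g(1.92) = -14.05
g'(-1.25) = 1.00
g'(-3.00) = 8.00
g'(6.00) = -28.00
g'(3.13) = -16.52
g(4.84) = -65.21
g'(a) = -4*a - 4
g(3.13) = -31.11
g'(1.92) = -11.68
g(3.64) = -40.06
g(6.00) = -95.00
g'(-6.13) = 20.52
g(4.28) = -52.76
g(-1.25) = 2.88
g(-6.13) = -49.63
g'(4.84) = -23.36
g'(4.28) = -21.12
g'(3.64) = -18.56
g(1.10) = -5.82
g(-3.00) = -5.00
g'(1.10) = -8.40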